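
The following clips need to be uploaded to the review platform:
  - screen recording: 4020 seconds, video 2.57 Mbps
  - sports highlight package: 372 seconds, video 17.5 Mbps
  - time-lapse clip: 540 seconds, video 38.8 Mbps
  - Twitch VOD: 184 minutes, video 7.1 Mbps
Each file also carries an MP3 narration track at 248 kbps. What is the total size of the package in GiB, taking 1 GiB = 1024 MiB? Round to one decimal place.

Audio: 248 kbps = 0.248 Mbps.
screen recording: 2.818 Mbps × 4020 s = 11328.4 Mb
sports highlight package: 17.748 Mbps × 372 s = 6602.3 Mb
time-lapse clip: 39.048 Mbps × 540 s = 21085.9 Mb
Twitch VOD: 7.348 Mbps × 11040 s = 81121.9 Mb
Total: 120138.5 Mb = 15017.3 MB.
= 13.99 GiB.

14.0 GiB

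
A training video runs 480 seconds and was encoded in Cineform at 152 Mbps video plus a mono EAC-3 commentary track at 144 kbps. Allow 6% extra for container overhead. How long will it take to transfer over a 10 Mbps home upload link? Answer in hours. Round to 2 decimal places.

2.15 hours

Audio: 144 kbps = 0.144 Mbps.
Total bitrate: 152.144 Mbps.
File: 152.144 Mbps × 480 s = 73029.1 Mb.
With 6% container overhead: ×1.06. → 77410.9 Mb.
At 10 Mbps: 77410.9 / 10 = 7741.1 s ≈ 2.15 hours.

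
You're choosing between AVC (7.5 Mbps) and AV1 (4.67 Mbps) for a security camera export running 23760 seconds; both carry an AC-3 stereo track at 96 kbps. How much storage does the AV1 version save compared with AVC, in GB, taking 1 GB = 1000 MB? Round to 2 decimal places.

8.41 GB

Audio: 96 kbps = 0.096 Mbps.
AVC: 7.596 Mbps × 23760 s = 180481.0 Mb = 22.560 GB.
AV1: 4.766 Mbps × 23760 s = 113240.2 Mb = 14.155 GB.
Saving: 22.560 − 14.155 = 8.405 GB.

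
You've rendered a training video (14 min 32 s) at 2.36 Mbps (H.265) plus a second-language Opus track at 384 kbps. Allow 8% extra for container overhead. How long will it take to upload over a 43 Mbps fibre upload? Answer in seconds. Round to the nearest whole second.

60 seconds

14 min 32 s = 872 s
Audio: 384 kbps = 0.384 Mbps.
Total bitrate: 2.744 Mbps.
File: 2.744 Mbps × 872 s = 2392.8 Mb.
With 8% container overhead: ×1.08. → 2584.2 Mb.
At 43 Mbps: 2584.2 / 43 = 60.1 s ≈ 60.1 seconds.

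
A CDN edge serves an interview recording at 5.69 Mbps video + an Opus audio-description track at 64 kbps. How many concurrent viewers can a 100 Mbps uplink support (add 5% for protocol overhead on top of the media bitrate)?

Audio: 64 kbps = 0.064 Mbps.
Per-viewer media rate: 5.754 Mbps.
On the wire with 5% overhead: 6.042 Mbps.
100 Mbps = 100.0 Mbps; 100.0 / 6.042 = 16.55 → 16 viewers.

16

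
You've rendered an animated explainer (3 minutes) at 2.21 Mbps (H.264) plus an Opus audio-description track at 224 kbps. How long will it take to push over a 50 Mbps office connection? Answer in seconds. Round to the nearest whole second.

3 min = 180 s
Audio: 224 kbps = 0.224 Mbps.
Total bitrate: 2.434 Mbps.
File: 2.434 Mbps × 180 s = 438.1 Mb.
At 50 Mbps: 438.1 / 50 = 8.8 s ≈ 8.76 seconds.

9 seconds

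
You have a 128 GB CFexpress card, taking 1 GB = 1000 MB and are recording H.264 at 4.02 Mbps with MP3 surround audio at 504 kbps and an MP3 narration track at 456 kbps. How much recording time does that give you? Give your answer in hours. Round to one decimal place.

Audio total: 504 + 456 = 960 kbps = 0.960 Mbps.
Total bitrate: 4.02 + 0.960 = 4.980 Mbps.
Capacity: 128 GB = 1,024,000 Mb.
Recording time: 1,024,000 / 4.980 = 205,622 s ≈ 57.1 hours.

57.1 hours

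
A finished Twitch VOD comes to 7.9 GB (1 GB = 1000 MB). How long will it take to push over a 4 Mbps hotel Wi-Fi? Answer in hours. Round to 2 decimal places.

4.39 hours

File: 7.9 GB = 63200.0 Mb.
At 4 Mbps: 63200.0 / 4 = 15800.0 s ≈ 4.39 hours.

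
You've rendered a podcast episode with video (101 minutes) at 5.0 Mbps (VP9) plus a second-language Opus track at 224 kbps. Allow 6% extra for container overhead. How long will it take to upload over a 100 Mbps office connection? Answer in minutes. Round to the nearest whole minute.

101 min = 6060 s
Audio: 224 kbps = 0.224 Mbps.
Total bitrate: 5.224 Mbps.
File: 5.224 Mbps × 6060 s = 31657.4 Mb.
With 6% container overhead: ×1.06. → 33556.9 Mb.
At 100 Mbps: 33556.9 / 100 = 335.6 s ≈ 5.59 minutes.

6 minutes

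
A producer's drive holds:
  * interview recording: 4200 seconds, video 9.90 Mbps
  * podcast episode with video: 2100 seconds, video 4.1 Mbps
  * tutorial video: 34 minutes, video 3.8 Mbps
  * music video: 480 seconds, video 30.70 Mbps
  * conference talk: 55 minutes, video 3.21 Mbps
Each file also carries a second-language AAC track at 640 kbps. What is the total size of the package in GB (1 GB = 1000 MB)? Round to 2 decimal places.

Audio: 640 kbps = 0.640 Mbps.
interview recording: 10.540 Mbps × 4200 s = 44268.0 Mb
podcast episode with video: 4.740 Mbps × 2100 s = 9954.0 Mb
tutorial video: 4.440 Mbps × 2040 s = 9057.6 Mb
music video: 31.340 Mbps × 480 s = 15043.2 Mb
conference talk: 3.850 Mbps × 3300 s = 12705.0 Mb
Total: 91027.8 Mb = 11378.5 MB.
= 11.38 GB.

11.38 GB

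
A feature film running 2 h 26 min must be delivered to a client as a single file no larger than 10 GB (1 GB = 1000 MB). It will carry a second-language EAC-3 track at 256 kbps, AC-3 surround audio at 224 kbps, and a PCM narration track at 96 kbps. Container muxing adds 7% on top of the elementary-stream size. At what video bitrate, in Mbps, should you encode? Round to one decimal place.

Budget: 10 GB = 80000.0 Mb.
Stream payload after overhead: 80000.0 / 1.07 = 74766.4 Mb.
2 h 26 min = 146 min = 8760 s
Total bitrate budget: 74766.4 Mb / 8760 s = 8.535 Mbps.
Audio total: 256 + 224 + 96 = 576 kbps = 0.576 Mbps.
Video: 8.535 − 0.576 = 7.959 Mbps.

8.0 Mbps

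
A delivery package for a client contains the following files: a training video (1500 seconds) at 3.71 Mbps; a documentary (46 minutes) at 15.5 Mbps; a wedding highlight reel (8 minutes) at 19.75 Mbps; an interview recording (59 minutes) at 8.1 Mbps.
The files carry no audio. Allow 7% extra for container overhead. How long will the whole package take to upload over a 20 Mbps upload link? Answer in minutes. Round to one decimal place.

77.1 minutes

training video: 3.710 Mbps × 1500 s × 1.07 = 5954.6 Mb
documentary: 15.500 Mbps × 2760 s × 1.07 = 45774.6 Mb
wedding highlight reel: 19.750 Mbps × 480 s × 1.07 = 10143.6 Mb
interview recording: 8.100 Mbps × 3540 s × 1.07 = 30681.2 Mb
Total: 92553.9 Mb = 11569.2 MB.
At 20 Mbps: 92553.9 / 20 = 4628 s ≈ 77.1 minutes.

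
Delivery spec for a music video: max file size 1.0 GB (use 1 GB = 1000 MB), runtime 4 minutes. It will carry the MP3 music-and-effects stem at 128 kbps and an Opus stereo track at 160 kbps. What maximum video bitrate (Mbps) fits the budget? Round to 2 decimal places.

Budget: 1.0 GB = 8000.0 Mb.
4 min = 240 s
Total bitrate budget: 8000.0 Mb / 240 s = 33.333 Mbps.
Audio total: 128 + 160 = 288 kbps = 0.288 Mbps.
Video: 33.333 − 0.288 = 33.045 Mbps.

33.05 Mbps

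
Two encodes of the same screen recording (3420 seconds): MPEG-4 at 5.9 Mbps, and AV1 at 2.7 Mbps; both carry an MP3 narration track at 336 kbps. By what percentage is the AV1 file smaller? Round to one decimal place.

51.3%

Audio: 336 kbps = 0.336 Mbps.
MPEG-4: 6.236 Mbps × 3420 s = 21327.1 Mb = 2.666 GB.
AV1: 3.036 Mbps × 3420 s = 10383.1 Mb = 1.298 GB.
Reduction: (1 − 1.298/2.666) × 100 = 51.31%.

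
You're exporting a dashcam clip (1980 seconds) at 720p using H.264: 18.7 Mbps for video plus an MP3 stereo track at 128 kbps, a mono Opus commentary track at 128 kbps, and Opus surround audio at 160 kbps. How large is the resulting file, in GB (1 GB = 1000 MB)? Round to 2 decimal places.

4.73 GB

Audio total: 128 + 128 + 160 = 416 kbps = 0.416 Mbps.
Total bitrate: 18.7 + 0.416 = 19.116 Mbps.
Stream data: 19.116 Mbps × 1980 s = 37849.7 Mb.
37,850 Mb ÷ 8 = 4,731 MB → 4.731 GB.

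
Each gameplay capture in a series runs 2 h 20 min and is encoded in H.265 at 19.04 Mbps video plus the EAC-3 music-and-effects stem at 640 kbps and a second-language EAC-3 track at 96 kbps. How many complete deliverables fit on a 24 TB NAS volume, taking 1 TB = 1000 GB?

1155

2 h 20 min = 140 min = 8400 s
Audio total: 640 + 96 = 736 kbps = 0.736 Mbps.
Total bitrate: 19.776 Mbps.
Per item: 19.776 Mbps × 8400 s = 166,118 Mb = 20,765 MB.
Capacity: 24 TB = 192,000,000 Mb; 1155.80 items → 1155 complete.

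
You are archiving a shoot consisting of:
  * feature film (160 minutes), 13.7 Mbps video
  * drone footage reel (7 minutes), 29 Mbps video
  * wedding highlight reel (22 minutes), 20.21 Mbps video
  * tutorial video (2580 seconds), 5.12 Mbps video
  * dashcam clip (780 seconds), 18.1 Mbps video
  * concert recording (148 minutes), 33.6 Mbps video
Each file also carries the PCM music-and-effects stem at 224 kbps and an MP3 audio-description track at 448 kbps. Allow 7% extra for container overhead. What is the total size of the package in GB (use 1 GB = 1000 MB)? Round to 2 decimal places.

68.47 GB

Audio total: 224 + 448 = 672 kbps = 0.672 Mbps.
feature film: 14.372 Mbps × 9600 s × 1.07 = 147629.2 Mb
drone footage reel: 29.672 Mbps × 420 s × 1.07 = 13334.6 Mb
wedding highlight reel: 20.882 Mbps × 1320 s × 1.07 = 29493.7 Mb
tutorial video: 5.792 Mbps × 2580 s × 1.07 = 15989.4 Mb
dashcam clip: 18.772 Mbps × 780 s × 1.07 = 15667.1 Mb
concert recording: 34.272 Mbps × 8880 s × 1.07 = 325638.8 Mb
Total: 547752.9 Mb = 68469.1 MB.
= 68.47 GB.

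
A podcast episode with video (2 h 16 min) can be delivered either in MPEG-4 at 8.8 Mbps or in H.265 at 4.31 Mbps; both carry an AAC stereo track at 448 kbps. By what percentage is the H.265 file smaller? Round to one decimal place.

48.6%

2 h 16 min = 136 min = 8160 s
Audio: 448 kbps = 0.448 Mbps.
MPEG-4: 9.248 Mbps × 8160 s = 75463.7 Mb = 9.433 GB.
H.265: 4.758 Mbps × 8160 s = 38825.3 Mb = 4.853 GB.
Reduction: (1 − 4.853/9.433) × 100 = 48.55%.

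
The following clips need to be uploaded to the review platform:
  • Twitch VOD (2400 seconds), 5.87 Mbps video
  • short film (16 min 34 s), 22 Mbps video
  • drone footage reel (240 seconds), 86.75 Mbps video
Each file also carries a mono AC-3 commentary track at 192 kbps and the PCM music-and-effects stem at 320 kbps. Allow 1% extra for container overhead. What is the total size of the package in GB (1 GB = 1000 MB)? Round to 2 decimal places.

Audio total: 192 + 320 = 512 kbps = 0.512 Mbps.
Twitch VOD: 6.382 Mbps × 2400 s × 1.01 = 15470.0 Mb
short film: 22.512 Mbps × 994 s × 1.01 = 22600.7 Mb
drone footage reel: 87.262 Mbps × 240 s × 1.01 = 21152.3 Mb
Total: 59223.0 Mb = 7402.9 MB.
= 7.403 GB.

7.40 GB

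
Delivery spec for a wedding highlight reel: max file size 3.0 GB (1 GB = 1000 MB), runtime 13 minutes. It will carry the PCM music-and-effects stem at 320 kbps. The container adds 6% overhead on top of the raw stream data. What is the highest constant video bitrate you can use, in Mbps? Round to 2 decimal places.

Budget: 3.0 GB = 24000.0 Mb.
Stream payload after overhead: 24000.0 / 1.06 = 22641.5 Mb.
13 min = 780 s
Total bitrate budget: 22641.5 Mb / 780 s = 29.028 Mbps.
Audio: 320 kbps = 0.320 Mbps.
Video: 29.028 − 0.320 = 28.708 Mbps.

28.71 Mbps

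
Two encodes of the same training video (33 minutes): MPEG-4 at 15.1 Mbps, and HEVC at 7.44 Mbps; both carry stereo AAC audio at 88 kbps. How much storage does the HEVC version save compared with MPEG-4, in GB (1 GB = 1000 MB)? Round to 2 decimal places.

33 min = 1980 s
Audio: 88 kbps = 0.088 Mbps.
MPEG-4: 15.188 Mbps × 1980 s = 30072.2 Mb = 3.759 GB.
HEVC: 7.528 Mbps × 1980 s = 14905.4 Mb = 1.863 GB.
Saving: 3.759 − 1.863 = 1.896 GB.

1.90 GB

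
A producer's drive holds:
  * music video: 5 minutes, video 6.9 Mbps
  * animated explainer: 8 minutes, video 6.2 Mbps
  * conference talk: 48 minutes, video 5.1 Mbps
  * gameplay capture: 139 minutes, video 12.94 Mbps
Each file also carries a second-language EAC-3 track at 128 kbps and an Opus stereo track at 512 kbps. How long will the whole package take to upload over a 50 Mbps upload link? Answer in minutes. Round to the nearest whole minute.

Audio total: 128 + 512 = 640 kbps = 0.640 Mbps.
music video: 7.540 Mbps × 300 s = 2262.0 Mb
animated explainer: 6.840 Mbps × 480 s = 3283.2 Mb
conference talk: 5.740 Mbps × 2880 s = 16531.2 Mb
gameplay capture: 13.580 Mbps × 8340 s = 113257.2 Mb
Total: 135333.6 Mb = 16916.7 MB.
At 50 Mbps: 135333.6 / 50 = 2707 s ≈ 45.1 minutes.

45 minutes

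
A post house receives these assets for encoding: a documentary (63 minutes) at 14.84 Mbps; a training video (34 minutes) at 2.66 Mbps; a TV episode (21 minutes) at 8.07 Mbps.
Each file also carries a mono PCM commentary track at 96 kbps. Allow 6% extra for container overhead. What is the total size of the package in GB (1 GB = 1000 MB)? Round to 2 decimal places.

Audio: 96 kbps = 0.096 Mbps.
documentary: 14.936 Mbps × 3780 s × 1.06 = 59845.6 Mb
training video: 2.756 Mbps × 2040 s × 1.06 = 5959.6 Mb
TV episode: 8.166 Mbps × 1260 s × 1.06 = 10906.5 Mb
Total: 76711.6 Mb = 9589.0 MB.
= 9.589 GB.

9.59 GB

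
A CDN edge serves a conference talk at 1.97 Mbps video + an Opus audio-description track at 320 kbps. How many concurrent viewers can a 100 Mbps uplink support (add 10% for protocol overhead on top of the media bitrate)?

Audio: 320 kbps = 0.320 Mbps.
Per-viewer media rate: 2.290 Mbps.
On the wire with 10% overhead: 2.519 Mbps.
100 Mbps = 100.0 Mbps; 100.0 / 2.519 = 39.70 → 39 viewers.

39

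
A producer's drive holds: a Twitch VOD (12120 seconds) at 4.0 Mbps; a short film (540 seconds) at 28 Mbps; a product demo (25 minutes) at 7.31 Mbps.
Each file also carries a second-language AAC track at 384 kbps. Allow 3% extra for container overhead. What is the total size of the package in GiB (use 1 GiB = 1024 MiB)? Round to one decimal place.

Audio: 384 kbps = 0.384 Mbps.
Twitch VOD: 4.384 Mbps × 12120 s × 1.03 = 54728.1 Mb
short film: 28.384 Mbps × 540 s × 1.03 = 15787.2 Mb
product demo: 7.694 Mbps × 1500 s × 1.03 = 11887.2 Mb
Total: 82402.5 Mb = 10300.3 MB.
= 9.593 GiB.

9.6 GiB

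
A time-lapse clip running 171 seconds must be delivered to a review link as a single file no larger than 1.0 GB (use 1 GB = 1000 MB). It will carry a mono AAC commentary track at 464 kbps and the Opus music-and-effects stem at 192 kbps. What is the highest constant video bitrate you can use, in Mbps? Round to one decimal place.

46.1 Mbps

Budget: 1.0 GB = 8000.0 Mb.
Total bitrate budget: 8000.0 Mb / 171 s = 46.784 Mbps.
Audio total: 464 + 192 = 656 kbps = 0.656 Mbps.
Video: 46.784 − 0.656 = 46.128 Mbps.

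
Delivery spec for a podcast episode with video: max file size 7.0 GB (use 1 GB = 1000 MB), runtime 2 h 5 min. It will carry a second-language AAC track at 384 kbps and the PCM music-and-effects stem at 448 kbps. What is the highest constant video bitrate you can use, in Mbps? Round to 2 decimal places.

6.63 Mbps

Budget: 7.0 GB = 56000.0 Mb.
2 h 5 min = 125 min = 7500 s
Total bitrate budget: 56000.0 Mb / 7500 s = 7.467 Mbps.
Audio total: 384 + 448 = 832 kbps = 0.832 Mbps.
Video: 7.467 − 0.832 = 6.635 Mbps.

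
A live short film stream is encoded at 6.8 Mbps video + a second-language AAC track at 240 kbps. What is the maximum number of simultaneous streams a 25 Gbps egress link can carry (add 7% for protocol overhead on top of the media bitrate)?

Audio: 240 kbps = 0.240 Mbps.
Per-viewer media rate: 7.040 Mbps.
On the wire with 7% overhead: 7.533 Mbps.
25 Gbps = 25,000 Mbps; 25,000 / 7.533 = 3318.82 → 3318 viewers.

3318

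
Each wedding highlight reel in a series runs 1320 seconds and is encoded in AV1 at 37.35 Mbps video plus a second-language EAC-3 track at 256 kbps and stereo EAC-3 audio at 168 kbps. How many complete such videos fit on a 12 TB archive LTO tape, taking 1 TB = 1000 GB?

Audio total: 256 + 168 = 424 kbps = 0.424 Mbps.
Total bitrate: 37.774 Mbps.
Per item: 37.774 Mbps × 1320 s = 49,862 Mb = 6,233 MB.
Capacity: 12 TB = 96,000,000 Mb; 1925.33 items → 1925 complete.

1925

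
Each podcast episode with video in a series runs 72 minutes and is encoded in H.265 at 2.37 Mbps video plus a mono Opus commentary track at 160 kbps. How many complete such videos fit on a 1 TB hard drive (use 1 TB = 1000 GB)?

72 min = 4320 s
Audio: 160 kbps = 0.160 Mbps.
Total bitrate: 2.530 Mbps.
Per item: 2.530 Mbps × 4320 s = 10,930 Mb = 1,366 MB.
Capacity: 1 TB = 8,000,000 Mb; 731.96 items → 731 complete.

731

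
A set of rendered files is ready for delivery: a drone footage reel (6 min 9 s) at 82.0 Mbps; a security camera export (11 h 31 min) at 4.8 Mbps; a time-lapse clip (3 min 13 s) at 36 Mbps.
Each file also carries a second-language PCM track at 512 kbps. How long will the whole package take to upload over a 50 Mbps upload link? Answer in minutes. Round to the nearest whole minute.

86 minutes

Audio: 512 kbps = 0.512 Mbps.
drone footage reel: 82.512 Mbps × 369 s = 30446.9 Mb
security camera export: 5.312 Mbps × 41460 s = 220235.5 Mb
time-lapse clip: 36.512 Mbps × 193 s = 7046.8 Mb
Total: 257729.3 Mb = 32216.2 MB.
At 50 Mbps: 257729.3 / 50 = 5155 s ≈ 85.9 minutes.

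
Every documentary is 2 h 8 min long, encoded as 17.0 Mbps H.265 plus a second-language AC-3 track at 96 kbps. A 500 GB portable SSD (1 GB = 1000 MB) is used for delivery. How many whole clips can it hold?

30

2 h 8 min = 128 min = 7680 s
Audio: 96 kbps = 0.096 Mbps.
Total bitrate: 17.096 Mbps.
Per item: 17.096 Mbps × 7680 s = 131,297 Mb = 16,412 MB.
Capacity: 500 GB = 4,000,000 Mb; 30.47 items → 30 complete.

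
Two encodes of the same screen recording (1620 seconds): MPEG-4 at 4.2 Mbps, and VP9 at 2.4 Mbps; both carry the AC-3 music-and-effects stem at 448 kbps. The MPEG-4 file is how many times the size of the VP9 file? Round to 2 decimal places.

Audio: 448 kbps = 0.448 Mbps.
MPEG-4: 4.648 Mbps × 1620 s = 7529.8 Mb = 0.877 GiB.
VP9: 2.848 Mbps × 1620 s = 4613.8 Mb = 0.537 GiB.
Ratio: 0.877 / 0.537 = 1.632.

1.63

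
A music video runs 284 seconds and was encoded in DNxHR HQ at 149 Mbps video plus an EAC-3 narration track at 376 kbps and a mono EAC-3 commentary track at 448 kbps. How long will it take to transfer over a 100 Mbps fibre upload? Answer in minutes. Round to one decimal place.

7.1 minutes

Audio total: 376 + 448 = 824 kbps = 0.824 Mbps.
Total bitrate: 149.824 Mbps.
File: 149.824 Mbps × 284 s = 42550.0 Mb.
At 100 Mbps: 42550.0 / 100 = 425.5 s ≈ 7.09 minutes.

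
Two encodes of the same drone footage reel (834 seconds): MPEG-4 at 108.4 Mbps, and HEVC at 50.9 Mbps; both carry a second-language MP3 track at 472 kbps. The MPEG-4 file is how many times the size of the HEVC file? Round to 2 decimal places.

Audio: 472 kbps = 0.472 Mbps.
MPEG-4: 108.872 Mbps × 834 s = 90799.2 Mb = 10.570 GiB.
HEVC: 51.372 Mbps × 834 s = 42844.2 Mb = 4.988 GiB.
Ratio: 10.570 / 4.988 = 2.119.

2.12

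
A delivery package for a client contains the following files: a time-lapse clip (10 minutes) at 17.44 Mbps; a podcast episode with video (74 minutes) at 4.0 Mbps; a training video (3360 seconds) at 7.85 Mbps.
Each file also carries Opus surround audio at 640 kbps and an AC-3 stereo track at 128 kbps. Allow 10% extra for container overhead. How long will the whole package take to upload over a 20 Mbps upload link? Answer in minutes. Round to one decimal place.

56.0 minutes

Audio total: 640 + 128 = 768 kbps = 0.768 Mbps.
time-lapse clip: 18.208 Mbps × 600 s × 1.10 = 12017.3 Mb
podcast episode with video: 4.768 Mbps × 4440 s × 1.10 = 23286.9 Mb
training video: 8.618 Mbps × 3360 s × 1.10 = 31852.1 Mb
Total: 67156.3 Mb = 8394.5 MB.
At 20 Mbps: 67156.3 / 20 = 3358 s ≈ 56 minutes.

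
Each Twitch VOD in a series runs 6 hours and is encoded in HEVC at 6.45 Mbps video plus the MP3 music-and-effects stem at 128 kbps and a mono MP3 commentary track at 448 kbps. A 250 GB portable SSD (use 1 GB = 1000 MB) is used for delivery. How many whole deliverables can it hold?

13

6 h = 21600 s
Audio total: 128 + 448 = 576 kbps = 0.576 Mbps.
Total bitrate: 7.026 Mbps.
Per item: 7.026 Mbps × 21600 s = 151,762 Mb = 18,970 MB.
Capacity: 250 GB = 2,000,000 Mb; 13.18 items → 13 complete.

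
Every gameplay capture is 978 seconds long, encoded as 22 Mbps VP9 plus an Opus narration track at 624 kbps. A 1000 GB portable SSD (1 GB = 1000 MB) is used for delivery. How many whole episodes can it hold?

361

Audio: 624 kbps = 0.624 Mbps.
Total bitrate: 22.624 Mbps.
Per item: 22.624 Mbps × 978 s = 22,126 Mb = 2,766 MB.
Capacity: 1000 GB = 8,000,000 Mb; 361.56 items → 361 complete.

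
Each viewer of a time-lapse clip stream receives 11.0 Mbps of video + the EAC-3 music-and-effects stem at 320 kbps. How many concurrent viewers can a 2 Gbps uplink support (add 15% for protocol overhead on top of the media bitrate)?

153

Audio: 320 kbps = 0.320 Mbps.
Per-viewer media rate: 11.320 Mbps.
On the wire with 15% overhead: 13.018 Mbps.
2 Gbps = 2,000 Mbps; 2,000 / 13.018 = 153.63 → 153 viewers.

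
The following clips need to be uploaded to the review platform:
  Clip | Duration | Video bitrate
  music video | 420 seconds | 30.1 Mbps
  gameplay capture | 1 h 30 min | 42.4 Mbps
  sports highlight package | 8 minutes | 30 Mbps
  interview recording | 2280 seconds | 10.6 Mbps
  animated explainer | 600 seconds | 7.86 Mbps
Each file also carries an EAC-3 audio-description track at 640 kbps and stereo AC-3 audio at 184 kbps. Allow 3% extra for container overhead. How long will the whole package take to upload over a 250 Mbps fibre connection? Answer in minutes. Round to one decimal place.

20.1 minutes

Audio total: 640 + 184 = 824 kbps = 0.824 Mbps.
music video: 30.924 Mbps × 420 s × 1.03 = 13377.7 Mb
gameplay capture: 43.224 Mbps × 5400 s × 1.03 = 240411.9 Mb
sports highlight package: 30.824 Mbps × 480 s × 1.03 = 15239.4 Mb
interview recording: 11.424 Mbps × 2280 s × 1.03 = 26828.1 Mb
animated explainer: 8.684 Mbps × 600 s × 1.03 = 5366.7 Mb
Total: 301223.8 Mb = 37653.0 MB.
At 250 Mbps: 301223.8 / 250 = 1205 s ≈ 20.1 minutes.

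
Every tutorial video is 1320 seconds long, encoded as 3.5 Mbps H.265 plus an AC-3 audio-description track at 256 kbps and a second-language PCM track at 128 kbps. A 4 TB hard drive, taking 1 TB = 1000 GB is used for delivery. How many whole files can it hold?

6241

Audio total: 256 + 128 = 384 kbps = 0.384 Mbps.
Total bitrate: 3.884 Mbps.
Per item: 3.884 Mbps × 1320 s = 5,127 Mb = 640.9 MB.
Capacity: 4 TB = 32,000,000 Mb; 6241.61 items → 6241 complete.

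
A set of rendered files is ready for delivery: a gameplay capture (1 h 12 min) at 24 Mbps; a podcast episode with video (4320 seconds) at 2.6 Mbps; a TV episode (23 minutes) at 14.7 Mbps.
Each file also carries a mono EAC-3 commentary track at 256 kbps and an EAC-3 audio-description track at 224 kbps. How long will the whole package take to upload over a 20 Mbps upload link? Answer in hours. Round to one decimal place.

1.9 hours

Audio total: 256 + 224 = 480 kbps = 0.480 Mbps.
gameplay capture: 24.480 Mbps × 4320 s = 105753.6 Mb
podcast episode with video: 3.080 Mbps × 4320 s = 13305.6 Mb
TV episode: 15.180 Mbps × 1380 s = 20948.4 Mb
Total: 140007.6 Mb = 17501.0 MB.
At 20 Mbps: 140007.6 / 20 = 7000 s ≈ 1.94 hours.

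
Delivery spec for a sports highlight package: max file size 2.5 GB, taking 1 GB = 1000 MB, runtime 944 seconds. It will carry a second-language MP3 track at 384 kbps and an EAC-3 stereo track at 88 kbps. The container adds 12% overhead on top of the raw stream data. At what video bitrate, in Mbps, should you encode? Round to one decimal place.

Budget: 2.5 GB = 20000.0 Mb.
Stream payload after overhead: 20000.0 / 1.12 = 17857.1 Mb.
Total bitrate budget: 17857.1 Mb / 944 s = 18.916 Mbps.
Audio total: 384 + 88 = 472 kbps = 0.472 Mbps.
Video: 18.916 − 0.472 = 18.444 Mbps.

18.4 Mbps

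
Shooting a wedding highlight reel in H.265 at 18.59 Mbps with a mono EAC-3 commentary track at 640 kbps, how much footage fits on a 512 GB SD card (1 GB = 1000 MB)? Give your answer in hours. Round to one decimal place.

Audio: 640 kbps = 0.640 Mbps.
Total bitrate: 18.59 + 0.640 = 19.230 Mbps.
Capacity: 512 GB = 4,096,000 Mb.
Recording time: 4,096,000 / 19.230 = 213,001 s ≈ 59.2 hours.

59.2 hours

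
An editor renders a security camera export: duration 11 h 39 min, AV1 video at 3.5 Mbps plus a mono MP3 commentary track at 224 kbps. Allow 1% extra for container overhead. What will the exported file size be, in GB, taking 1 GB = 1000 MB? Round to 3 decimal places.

11 h 39 min = 699 min = 41940 s
Audio: 224 kbps = 0.224 Mbps.
Total bitrate: 3.5 + 0.224 = 3.724 Mbps.
Stream data: 3.724 Mbps × 41940 s = 156184.6 Mb.
With 1% container overhead: ×1.01.
157,746 Mb ÷ 8 = 19,718 MB → 19.72 GB.

19.718 GB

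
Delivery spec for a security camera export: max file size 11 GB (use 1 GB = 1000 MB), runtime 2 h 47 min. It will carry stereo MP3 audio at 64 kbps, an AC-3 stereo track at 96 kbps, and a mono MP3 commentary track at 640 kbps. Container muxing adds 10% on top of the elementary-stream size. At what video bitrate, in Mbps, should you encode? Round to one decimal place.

Budget: 11 GB = 88000.0 Mb.
Stream payload after overhead: 88000.0 / 1.10 = 80000.0 Mb.
2 h 47 min = 167 min = 10020 s
Total bitrate budget: 80000.0 Mb / 10020 s = 7.984 Mbps.
Audio total: 64 + 96 + 640 = 800 kbps = 0.800 Mbps.
Video: 7.984 − 0.800 = 7.184 Mbps.

7.2 Mbps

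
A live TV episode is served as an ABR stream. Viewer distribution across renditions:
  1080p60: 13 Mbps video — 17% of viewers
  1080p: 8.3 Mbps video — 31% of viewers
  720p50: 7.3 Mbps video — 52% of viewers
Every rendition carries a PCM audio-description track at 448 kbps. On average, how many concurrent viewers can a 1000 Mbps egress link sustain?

110

Audio: 448 kbps = 0.448 Mbps.
Average per-viewer bitrate: 0.17×13.448 + 0.31×8.748 + 0.52×7.748 = 9.027 Mbps.
1000 Mbps = 1,000 Mbps; 1,000 / 9.027 = 110.78 → 110.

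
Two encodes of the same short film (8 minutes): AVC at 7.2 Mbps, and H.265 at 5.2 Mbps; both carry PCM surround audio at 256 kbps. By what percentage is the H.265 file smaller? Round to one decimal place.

26.8%

8 min = 480 s
Audio: 256 kbps = 0.256 Mbps.
AVC: 7.456 Mbps × 480 s = 3578.9 Mb = 426.636 MiB.
H.265: 5.456 Mbps × 480 s = 2618.9 Mb = 312.195 MiB.
Reduction: (1 − 312.195/426.636) × 100 = 26.82%.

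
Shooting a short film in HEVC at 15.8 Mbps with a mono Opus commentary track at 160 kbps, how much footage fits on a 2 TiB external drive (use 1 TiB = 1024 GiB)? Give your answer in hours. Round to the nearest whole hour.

Audio: 160 kbps = 0.160 Mbps.
Total bitrate: 15.8 + 0.160 = 15.960 Mbps.
Capacity: 2 TiB = 17,592,186 Mb.
Recording time: 17,592,186 / 15.960 = 1,102,267 s ≈ 306 hours.

306 hours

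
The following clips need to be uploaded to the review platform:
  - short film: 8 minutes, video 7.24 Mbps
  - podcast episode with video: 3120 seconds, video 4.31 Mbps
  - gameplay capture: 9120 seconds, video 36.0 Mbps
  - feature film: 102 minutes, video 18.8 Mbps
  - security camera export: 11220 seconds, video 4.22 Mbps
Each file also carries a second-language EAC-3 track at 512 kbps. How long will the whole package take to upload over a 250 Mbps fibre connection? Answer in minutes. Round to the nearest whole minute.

Audio: 512 kbps = 0.512 Mbps.
short film: 7.752 Mbps × 480 s = 3721.0 Mb
podcast episode with video: 4.822 Mbps × 3120 s = 15044.6 Mb
gameplay capture: 36.512 Mbps × 9120 s = 332989.4 Mb
feature film: 19.312 Mbps × 6120 s = 118189.4 Mb
security camera export: 4.732 Mbps × 11220 s = 53093.0 Mb
Total: 523037.5 Mb = 65379.7 MB.
At 250 Mbps: 523037.5 / 250 = 2092 s ≈ 34.9 minutes.

35 minutes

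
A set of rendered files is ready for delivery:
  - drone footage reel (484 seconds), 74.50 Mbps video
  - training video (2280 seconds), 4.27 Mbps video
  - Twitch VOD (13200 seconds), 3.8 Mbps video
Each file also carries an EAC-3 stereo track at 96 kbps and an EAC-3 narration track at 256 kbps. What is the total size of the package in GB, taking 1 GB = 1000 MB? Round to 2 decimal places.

Audio total: 96 + 256 = 352 kbps = 0.352 Mbps.
drone footage reel: 74.852 Mbps × 484 s = 36228.4 Mb
training video: 4.622 Mbps × 2280 s = 10538.2 Mb
Twitch VOD: 4.152 Mbps × 13200 s = 54806.4 Mb
Total: 101572.9 Mb = 12696.6 MB.
= 12.70 GB.

12.70 GB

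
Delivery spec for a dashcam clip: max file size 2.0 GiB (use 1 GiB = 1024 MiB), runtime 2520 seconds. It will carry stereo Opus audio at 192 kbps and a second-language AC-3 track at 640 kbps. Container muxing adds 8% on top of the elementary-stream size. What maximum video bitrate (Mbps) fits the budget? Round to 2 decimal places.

5.48 Mbps

Budget: 2.0 GiB = 17179.9 Mb.
Stream payload after overhead: 17179.9 / 1.08 = 15907.3 Mb.
Total bitrate budget: 15907.3 Mb / 2520 s = 6.312 Mbps.
Audio total: 192 + 640 = 832 kbps = 0.832 Mbps.
Video: 6.312 − 0.832 = 5.480 Mbps.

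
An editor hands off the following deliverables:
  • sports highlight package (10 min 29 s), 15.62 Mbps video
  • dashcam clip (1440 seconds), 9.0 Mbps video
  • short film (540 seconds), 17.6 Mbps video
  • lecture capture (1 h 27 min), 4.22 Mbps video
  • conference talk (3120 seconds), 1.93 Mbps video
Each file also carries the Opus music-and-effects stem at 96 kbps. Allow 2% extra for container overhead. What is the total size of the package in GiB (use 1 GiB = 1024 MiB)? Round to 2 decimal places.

7.29 GiB

Audio: 96 kbps = 0.096 Mbps.
sports highlight package: 15.716 Mbps × 629 s × 1.02 = 10083.1 Mb
dashcam clip: 9.096 Mbps × 1440 s × 1.02 = 13360.2 Mb
short film: 17.696 Mbps × 540 s × 1.02 = 9747.0 Mb
lecture capture: 4.316 Mbps × 5220 s × 1.02 = 22980.1 Mb
conference talk: 2.026 Mbps × 3120 s × 1.02 = 6447.5 Mb
Total: 62617.9 Mb = 7827.2 MB.
= 7.290 GiB.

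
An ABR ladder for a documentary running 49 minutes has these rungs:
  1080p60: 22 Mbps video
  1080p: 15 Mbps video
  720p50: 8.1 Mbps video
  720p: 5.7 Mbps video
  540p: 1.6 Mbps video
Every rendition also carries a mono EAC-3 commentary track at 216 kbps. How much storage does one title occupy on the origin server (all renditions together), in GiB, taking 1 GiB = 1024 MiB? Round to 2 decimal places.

18.30 GiB

49 min = 2940 s
Audio: 216 kbps = 0.216 Mbps.
Sum of rendition bitrates: (22+0.216) + (15+0.216) + (8.1+0.216) + (5.7+0.216) + (1.6+0.216) = 53.480 Mbps.
× 2940 s = 157,231 Mb = 19,654 MB = 18.30 GiB.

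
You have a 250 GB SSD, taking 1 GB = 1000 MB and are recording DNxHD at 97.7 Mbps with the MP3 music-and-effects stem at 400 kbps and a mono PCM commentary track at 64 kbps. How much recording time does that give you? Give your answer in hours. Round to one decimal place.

5.7 hours

Audio total: 400 + 64 = 464 kbps = 0.464 Mbps.
Total bitrate: 97.7 + 0.464 = 98.164 Mbps.
Capacity: 250 GB = 2,000,000 Mb.
Recording time: 2,000,000 / 98.164 = 20,374 s ≈ 5.66 hours.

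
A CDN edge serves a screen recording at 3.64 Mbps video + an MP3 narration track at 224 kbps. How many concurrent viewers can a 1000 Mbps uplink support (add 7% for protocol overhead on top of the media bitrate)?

241

Audio: 224 kbps = 0.224 Mbps.
Per-viewer media rate: 3.864 Mbps.
On the wire with 7% overhead: 4.134 Mbps.
1000 Mbps = 1,000 Mbps; 1,000 / 4.134 = 241.87 → 241 viewers.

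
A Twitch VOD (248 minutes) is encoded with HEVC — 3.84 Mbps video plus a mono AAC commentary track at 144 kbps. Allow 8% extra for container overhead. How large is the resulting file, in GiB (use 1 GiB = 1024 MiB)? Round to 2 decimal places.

248 min = 14880 s
Audio: 144 kbps = 0.144 Mbps.
Total bitrate: 3.84 + 0.144 = 3.984 Mbps.
Stream data: 3.984 Mbps × 14880 s = 59281.9 Mb.
With 8% container overhead: ×1.08.
64,024 Mb = 8,003,059,200 bytes ÷ 1,073,741,824 = 7.453 GiB.

7.45 GiB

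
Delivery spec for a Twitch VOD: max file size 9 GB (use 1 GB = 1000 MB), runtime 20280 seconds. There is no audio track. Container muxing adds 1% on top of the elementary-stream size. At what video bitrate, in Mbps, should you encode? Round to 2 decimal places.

Budget: 9 GB = 72000.0 Mb.
Stream payload after overhead: 72000.0 / 1.01 = 71287.1 Mb.
Total bitrate budget: 71287.1 Mb / 20280 s = 3.515 Mbps.

3.52 Mbps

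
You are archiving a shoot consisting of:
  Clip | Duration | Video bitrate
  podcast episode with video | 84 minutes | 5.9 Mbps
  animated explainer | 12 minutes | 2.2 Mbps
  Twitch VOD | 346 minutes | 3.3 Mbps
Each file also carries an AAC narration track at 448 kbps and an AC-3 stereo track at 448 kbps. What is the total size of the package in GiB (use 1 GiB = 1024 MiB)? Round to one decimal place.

14.4 GiB

Audio total: 448 + 448 = 896 kbps = 0.896 Mbps.
podcast episode with video: 6.796 Mbps × 5040 s = 34251.8 Mb
animated explainer: 3.096 Mbps × 720 s = 2229.1 Mb
Twitch VOD: 4.196 Mbps × 20760 s = 87109.0 Mb
Total: 123589.9 Mb = 15448.7 MB.
= 14.39 GiB.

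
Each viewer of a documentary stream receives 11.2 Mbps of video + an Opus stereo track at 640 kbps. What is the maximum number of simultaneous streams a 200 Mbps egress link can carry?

16

Audio: 640 kbps = 0.640 Mbps.
Per-viewer media rate: 11.840 Mbps.
200 Mbps = 200.0 Mbps; 200.0 / 11.840 = 16.89 → 16 viewers.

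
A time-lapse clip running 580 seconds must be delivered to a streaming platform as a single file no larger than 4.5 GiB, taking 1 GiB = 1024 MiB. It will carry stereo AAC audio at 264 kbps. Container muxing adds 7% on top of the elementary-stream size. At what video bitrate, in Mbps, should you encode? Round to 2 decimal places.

Budget: 4.5 GiB = 38654.7 Mb.
Stream payload after overhead: 38654.7 / 1.07 = 36125.9 Mb.
Total bitrate budget: 36125.9 Mb / 580 s = 62.286 Mbps.
Audio: 264 kbps = 0.264 Mbps.
Video: 62.286 − 0.264 = 62.022 Mbps.

62.02 Mbps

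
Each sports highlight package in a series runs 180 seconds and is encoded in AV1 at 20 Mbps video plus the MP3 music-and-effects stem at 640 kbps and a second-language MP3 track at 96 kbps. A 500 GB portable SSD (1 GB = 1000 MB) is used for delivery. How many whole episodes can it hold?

Audio total: 640 + 96 = 736 kbps = 0.736 Mbps.
Total bitrate: 20.736 Mbps.
Per item: 20.736 Mbps × 180 s = 3,732 Mb = 466.6 MB.
Capacity: 500 GB = 4,000,000 Mb; 1071.67 items → 1071 complete.

1071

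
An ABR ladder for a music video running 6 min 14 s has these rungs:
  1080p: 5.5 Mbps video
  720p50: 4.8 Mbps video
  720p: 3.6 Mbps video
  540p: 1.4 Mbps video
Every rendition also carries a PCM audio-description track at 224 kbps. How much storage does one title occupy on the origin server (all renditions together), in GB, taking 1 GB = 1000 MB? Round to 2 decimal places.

6 min 14 s = 374 s
Audio: 224 kbps = 0.224 Mbps.
Sum of rendition bitrates: (5.5+0.224) + (4.8+0.224) + (3.6+0.224) + (1.4+0.224) = 16.196 Mbps.
× 374 s = 6,057 Mb = 757.2 MB = 0.7572 GB.

0.76 GB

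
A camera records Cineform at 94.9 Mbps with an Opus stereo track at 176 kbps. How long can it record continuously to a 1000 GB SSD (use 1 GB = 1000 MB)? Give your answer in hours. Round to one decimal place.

Audio: 176 kbps = 0.176 Mbps.
Total bitrate: 94.9 + 0.176 = 95.076 Mbps.
Capacity: 1000 GB = 8,000,000 Mb.
Recording time: 8,000,000 / 95.076 = 84,143 s ≈ 23.4 hours.

23.4 hours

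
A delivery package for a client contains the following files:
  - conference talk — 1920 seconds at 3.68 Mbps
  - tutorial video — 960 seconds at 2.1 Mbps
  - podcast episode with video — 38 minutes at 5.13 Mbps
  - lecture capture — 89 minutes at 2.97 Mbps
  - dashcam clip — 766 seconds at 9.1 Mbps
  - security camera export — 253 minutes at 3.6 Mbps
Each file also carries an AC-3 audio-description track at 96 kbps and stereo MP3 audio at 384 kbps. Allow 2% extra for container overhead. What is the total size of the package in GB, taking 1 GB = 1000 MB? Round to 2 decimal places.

Audio total: 96 + 384 = 480 kbps = 0.480 Mbps.
conference talk: 4.160 Mbps × 1920 s × 1.02 = 8146.9 Mb
tutorial video: 2.580 Mbps × 960 s × 1.02 = 2526.3 Mb
podcast episode with video: 5.610 Mbps × 2280 s × 1.02 = 13046.6 Mb
lecture capture: 3.450 Mbps × 5340 s × 1.02 = 18791.5 Mb
dashcam clip: 9.580 Mbps × 766 s × 1.02 = 7485.0 Mb
security camera export: 4.080 Mbps × 15180 s × 1.02 = 63173.1 Mb
Total: 113169.5 Mb = 14146.2 MB.
= 14.15 GB.

14.15 GB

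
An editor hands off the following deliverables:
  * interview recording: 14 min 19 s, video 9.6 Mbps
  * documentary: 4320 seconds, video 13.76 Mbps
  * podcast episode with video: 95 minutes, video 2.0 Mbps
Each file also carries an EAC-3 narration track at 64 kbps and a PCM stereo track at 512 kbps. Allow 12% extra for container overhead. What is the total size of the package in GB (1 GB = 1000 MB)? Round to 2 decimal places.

Audio total: 64 + 512 = 576 kbps = 0.576 Mbps.
interview recording: 10.176 Mbps × 859 s × 1.12 = 9790.1 Mb
documentary: 14.336 Mbps × 4320 s × 1.12 = 69363.3 Mb
podcast episode with video: 2.576 Mbps × 5700 s × 1.12 = 16445.2 Mb
Total: 95598.6 Mb = 11949.8 MB.
= 11.95 GB.

11.95 GB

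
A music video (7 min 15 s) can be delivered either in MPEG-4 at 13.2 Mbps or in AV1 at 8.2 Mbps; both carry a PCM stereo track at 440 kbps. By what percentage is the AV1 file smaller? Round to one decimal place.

7 min 15 s = 435 s
Audio: 440 kbps = 0.440 Mbps.
MPEG-4: 13.640 Mbps × 435 s = 5933.4 Mb = 0.742 GB.
AV1: 8.640 Mbps × 435 s = 3758.4 Mb = 0.470 GB.
Reduction: (1 − 0.470/0.742) × 100 = 36.66%.

36.7%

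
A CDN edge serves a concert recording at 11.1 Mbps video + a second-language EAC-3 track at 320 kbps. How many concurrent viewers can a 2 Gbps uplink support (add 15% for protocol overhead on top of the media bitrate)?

Audio: 320 kbps = 0.320 Mbps.
Per-viewer media rate: 11.420 Mbps.
On the wire with 15% overhead: 13.133 Mbps.
2 Gbps = 2,000 Mbps; 2,000 / 13.133 = 152.29 → 152 viewers.

152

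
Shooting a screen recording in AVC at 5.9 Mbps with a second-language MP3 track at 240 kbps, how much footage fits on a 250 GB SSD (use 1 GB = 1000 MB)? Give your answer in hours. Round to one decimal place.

Audio: 240 kbps = 0.240 Mbps.
Total bitrate: 5.9 + 0.240 = 6.140 Mbps.
Capacity: 250 GB = 2,000,000 Mb.
Recording time: 2,000,000 / 6.140 = 325,733 s ≈ 90.5 hours.

90.5 hours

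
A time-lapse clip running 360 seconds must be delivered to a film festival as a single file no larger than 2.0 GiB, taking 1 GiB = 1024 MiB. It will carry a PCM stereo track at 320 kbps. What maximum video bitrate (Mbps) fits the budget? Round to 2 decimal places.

Budget: 2.0 GiB = 17179.9 Mb.
Total bitrate budget: 17179.9 Mb / 360 s = 47.722 Mbps.
Audio: 320 kbps = 0.320 Mbps.
Video: 47.722 − 0.320 = 47.402 Mbps.

47.40 Mbps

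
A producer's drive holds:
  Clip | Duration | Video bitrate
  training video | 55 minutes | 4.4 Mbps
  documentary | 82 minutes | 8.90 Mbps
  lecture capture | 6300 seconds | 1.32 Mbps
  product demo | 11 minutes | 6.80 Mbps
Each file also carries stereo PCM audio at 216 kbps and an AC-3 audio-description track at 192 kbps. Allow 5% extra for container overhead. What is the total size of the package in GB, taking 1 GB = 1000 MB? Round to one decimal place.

10.1 GB

Audio total: 216 + 192 = 408 kbps = 0.408 Mbps.
training video: 4.808 Mbps × 3300 s × 1.05 = 16659.7 Mb
documentary: 9.308 Mbps × 4920 s × 1.05 = 48085.1 Mb
lecture capture: 1.728 Mbps × 6300 s × 1.05 = 11430.7 Mb
product demo: 7.208 Mbps × 660 s × 1.05 = 4995.1 Mb
Total: 81170.7 Mb = 10146.3 MB.
= 10.15 GB.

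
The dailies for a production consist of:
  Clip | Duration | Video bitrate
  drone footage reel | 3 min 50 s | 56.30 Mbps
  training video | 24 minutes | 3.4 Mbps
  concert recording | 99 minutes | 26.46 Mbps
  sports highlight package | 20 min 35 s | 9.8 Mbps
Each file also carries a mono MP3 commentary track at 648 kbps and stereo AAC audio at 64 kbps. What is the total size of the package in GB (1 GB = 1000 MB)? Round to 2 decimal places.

Audio total: 648 + 64 = 712 kbps = 0.712 Mbps.
drone footage reel: 57.012 Mbps × 230 s = 13112.8 Mb
training video: 4.112 Mbps × 1440 s = 5921.3 Mb
concert recording: 27.172 Mbps × 5940 s = 161401.7 Mb
sports highlight package: 10.512 Mbps × 1235 s = 12982.3 Mb
Total: 193418.0 Mb = 24177.3 MB.
= 24.18 GB.

24.18 GB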